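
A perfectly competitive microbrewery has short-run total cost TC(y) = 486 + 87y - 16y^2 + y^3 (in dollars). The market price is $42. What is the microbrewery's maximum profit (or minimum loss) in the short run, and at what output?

AVC = 87 - 16y + y^2; min AVC = $23 at y = 8. Since P = $42 ≥ min AVC, the firm produces.
MC = 87 - 32y + 3y^2. Setting P = MC and taking the root on the rising branch gives y* = 9.
TR = 42·9 = 378. TC = 486 + 216 = 702. Profit = 378 − 702 = -$324.
Shutting down would mean losing the fixed cost of $486, so operating at a loss of $324 is better by $162.

Profit = -$324 at y = 9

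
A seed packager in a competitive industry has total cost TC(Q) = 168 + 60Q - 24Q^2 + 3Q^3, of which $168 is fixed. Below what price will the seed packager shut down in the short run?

The firm shuts down when price falls below the minimum of average variable cost. AVC = VC/Q = 60 - 24Q + 3Q^2.
At the minimum of AVC, MC = AVC. MC = 60 - 48Q + 9Q^2; setting MC = AVC gives 6Q^2 - 24Q = 0, so Q = 4. min AVC = 12.
So the shutdown price is $12.

$12 per unit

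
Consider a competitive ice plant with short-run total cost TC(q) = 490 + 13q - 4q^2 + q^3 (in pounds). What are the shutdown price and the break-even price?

Shutdown price = £9; break-even price = £104

AVC = 13 - 4q + q^2; minimized at q = 2, giving min AVC = £9. That is the shutdown price.
ATC = 490/q + 13 - 4q + q^2. Setting dATC/dq = −490/q^2 − 4 + 2q = 0 gives q = 7 (since 2·7^3 − 4·7^2 = 490).
min ATC = 490/7 + 13 − 4·7 + 7^2 = £104. That is the break-even price.
Between these two prices the firm operates at a loss; above £104 it earns a profit.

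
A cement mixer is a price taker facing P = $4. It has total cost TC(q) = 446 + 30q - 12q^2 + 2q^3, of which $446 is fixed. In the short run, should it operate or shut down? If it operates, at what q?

Variable cost is VC = 30q - 12q^2 + 2q^3, so AVC = VC/q = 30 - 12q + 2q^2 and MC = dTC/dq = 30 - 24q + 6q^2.
The AVC parabola has its vertex at q = 12/4 = 3, where AVC = 30 - 12·3 + 2·3^2 = $12.
P = $4 lies below min AVC = $12; no output level covers variable cost.
Best response: produce nothing and absorb the $446 fixed cost.

Shut down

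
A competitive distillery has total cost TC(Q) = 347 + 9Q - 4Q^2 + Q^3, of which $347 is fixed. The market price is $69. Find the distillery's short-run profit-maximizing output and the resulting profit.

Profit = -$59 at Q = 6

AVC = 9 - 4Q + Q^2; min AVC = $5 at Q = 2. Since P = $69 ≥ min AVC, the firm produces.
MC = 9 - 8Q + 3Q^2. Setting P = MC and taking the root on the rising branch gives Q* = 6.
TR = 69·6 = 414. TC = 347 + 126 = 473. Profit = 414 − 473 = -$59.
Shutting down would mean losing the fixed cost of $347, so operating at a loss of $59 is better by $288.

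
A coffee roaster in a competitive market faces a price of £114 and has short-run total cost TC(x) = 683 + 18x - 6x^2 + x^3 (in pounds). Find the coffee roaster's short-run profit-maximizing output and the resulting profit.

Profit = -£43 at x = 8

AVC = 18 - 6x + x^2; min AVC = £9 at x = 3. Since P = £114 ≥ min AVC, the firm produces.
MC = 18 - 12x + 3x^2. Setting P = MC and taking the root on the rising branch gives x* = 8.
TR = 114·8 = 912. TC = 683 + 272 = 955. Profit = 912 − 955 = -£43.
By producing, the firm covers all variable cost plus £640 of fixed cost; shutting down would lose the full £683.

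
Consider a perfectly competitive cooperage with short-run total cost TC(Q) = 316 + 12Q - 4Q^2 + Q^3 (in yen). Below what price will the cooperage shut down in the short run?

¥8 per unit

The firm shuts down when price falls below the minimum of average variable cost. AVC = VC/Q = 12 - 4Q + Q^2.
At the minimum of AVC, MC = AVC. MC = 12 - 8Q + 3Q^2; setting MC = AVC gives 2Q^2 - 4Q = 0, so Q = 2. min AVC = 8.
For P < ¥8 the firm produces nothing.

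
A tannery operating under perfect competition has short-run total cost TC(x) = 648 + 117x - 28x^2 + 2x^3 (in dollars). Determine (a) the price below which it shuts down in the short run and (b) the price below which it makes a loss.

AVC = 117 - 28x + 2x^2; minimized at x = 7, giving min AVC = $19. That is the shutdown price.
ATC = 648/x + 117 - 28x + 2x^2. Setting dATC/dx = −648/x^2 − 28 + 4x = 0 gives x = 9 (since 4·9^3 − 28·9^2 = 648).
min ATC = 648/9 + 117 − 28·9 + 2·9^2 = $99. That is the break-even price.
For $19 ≤ P < $99 the firm produces at a loss; below $19 it shuts down.

Shutdown price = $19; break-even price = $99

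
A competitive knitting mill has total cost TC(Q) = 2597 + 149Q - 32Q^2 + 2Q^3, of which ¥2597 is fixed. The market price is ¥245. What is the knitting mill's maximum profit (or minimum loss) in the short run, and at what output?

AVC = 149 - 32Q + 2Q^2; min AVC = ¥21 at Q = 8. Since P = ¥245 ≥ min AVC, the firm produces.
MC = 149 - 64Q + 6Q^2. Setting P = MC and taking the root on the rising branch gives Q* = 12.
TR = 245·12 = 2940. TC = 2597 + 636 = 3233. Profit = 2940 − 3233 = -¥293.
That loss of ¥293 beats the ¥2597 the firm would lose by shutting down; producing recovers ¥2304 of fixed cost.

Profit = -¥293 at Q = 12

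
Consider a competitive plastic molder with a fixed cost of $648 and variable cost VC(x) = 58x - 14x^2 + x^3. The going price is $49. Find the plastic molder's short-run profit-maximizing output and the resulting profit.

AVC = 58 - 14x + x^2; min AVC = $9 at x = 7. Since P = $49 ≥ min AVC, the firm produces.
MC = 58 - 28x + 3x^2. Setting P = MC and taking the root on the rising branch gives x* = 9.
TR = 49·9 = 441. TC = 648 + 117 = 765. Profit = 441 − 765 = -$324.
Shutting down would mean losing the fixed cost of $648, so operating at a loss of $324 is better by $324.

Profit = -$324 at x = 9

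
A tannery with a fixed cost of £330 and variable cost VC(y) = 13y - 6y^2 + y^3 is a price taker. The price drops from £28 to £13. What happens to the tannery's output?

MC = 13 - 12y + 3y^2; the shutdown threshold is min AVC = £4 (at y = 3).
With P = £28 above the shutdown price, P = MC gives y = 5.
At P = £13 ≥ min AVC, set P = MC: y = 4. The firm stays open but cuts output.

Output falls from 5 to 4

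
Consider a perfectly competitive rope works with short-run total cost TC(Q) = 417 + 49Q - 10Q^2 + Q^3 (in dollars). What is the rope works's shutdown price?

$24 per unit

Short-run supply begins at min AVC. From VC = 49Q - 10Q^2 + Q^3, AVC = 49 - 10Q + Q^2.
At the minimum of AVC, MC = AVC. MC = 49 - 20Q + 3Q^2; setting MC = AVC gives 2Q^2 - 10Q = 0, so Q = 5. min AVC = 24.
The firm shuts down for any P below $24.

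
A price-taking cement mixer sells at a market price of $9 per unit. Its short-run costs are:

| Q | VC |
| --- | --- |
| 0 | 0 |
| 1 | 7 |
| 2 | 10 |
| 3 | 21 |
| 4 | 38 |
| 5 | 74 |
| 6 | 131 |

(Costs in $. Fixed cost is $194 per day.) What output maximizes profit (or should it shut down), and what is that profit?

Compute π = P·Q − TC at each output: Q=0: -194; Q=1: -192; Q=2: -186; Q=3: -188; Q=4: -196; Q=5: -223; Q=6: -271.
Profit is maximized at Q = 2. AVC there is 10/2 = $5 ≤ P, so producing beats shutting down (which would give -$194).

Q = 2; profit = -$186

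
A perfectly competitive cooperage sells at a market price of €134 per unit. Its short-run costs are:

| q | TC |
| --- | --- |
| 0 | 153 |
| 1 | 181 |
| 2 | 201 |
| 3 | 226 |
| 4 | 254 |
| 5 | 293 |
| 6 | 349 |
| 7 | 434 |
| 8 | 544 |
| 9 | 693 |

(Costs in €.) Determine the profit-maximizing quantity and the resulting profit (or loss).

q = 8; profit = €528

Profit at each row (π = 134q − TC): q=0: -153; q=1: -47; q=2: 67; q=3: 176; q=4: 282; q=5: 377; q=6: 455; q=7: 504; q=8: 528; q=9: 513.
Profit is maximized at q = 8. AVC there is 391/8 = €48.88 ≤ P, so producing beats shutting down (which would give -€153).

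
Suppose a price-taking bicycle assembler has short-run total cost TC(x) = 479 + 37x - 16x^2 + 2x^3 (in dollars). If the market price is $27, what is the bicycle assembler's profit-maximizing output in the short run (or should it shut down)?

Produce at x = 5

From TC, MC = TC'(x) = 37 - 32x + 6x^2 and AVC = VC/x = 37 - 16x + 2x^2.
AVC hits its minimum where MC = AVC, at x = 4, giving min AVC = 37 - 16·4 + 2·4^2 = $5.
P = $27 exceeds min AVC = $5, so the firm stays open.
P = MC gives 10 - 32x + 6x^2 = 0, with roots 1/3 and 5. Take the larger (rising MC): x* = 5.
Check: AVC at x = 5 is $7 ≤ P, so revenue covers variable cost.
Profit = P·x − TC = 27·5 − 514 = -$379, a loss, but smaller than the $479 fixed cost the firm would lose by shutting down.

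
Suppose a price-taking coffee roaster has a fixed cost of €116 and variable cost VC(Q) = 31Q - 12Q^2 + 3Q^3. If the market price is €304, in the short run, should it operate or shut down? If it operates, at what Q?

Produce at Q = 7

From TC, MC = TC'(Q) = 31 - 24Q + 9Q^2 and AVC = VC/Q = 31 - 12Q + 3Q^2.
AVC is minimized where dAVC/dQ = -12 + 6Q = 0, at Q = 2; min AVC = 31 - 12·2 + 3·2^2 = €19.
Because €304 ≥ €19, revenue can cover variable cost; the firm operates.
Set P = MC: 304 = 31 - 24Q + 9Q^2 → -273 - 24Q + 9Q^2 = 0. The roots are Q = -13/3 and Q = 7; the profit-maximizing output is on the rising part of MC, so Q* = 7.
Check: AVC at Q = 7 is €94 ≤ P, so revenue covers variable cost.
Profit = P·Q − TC = 304·7 − 774 = €1354.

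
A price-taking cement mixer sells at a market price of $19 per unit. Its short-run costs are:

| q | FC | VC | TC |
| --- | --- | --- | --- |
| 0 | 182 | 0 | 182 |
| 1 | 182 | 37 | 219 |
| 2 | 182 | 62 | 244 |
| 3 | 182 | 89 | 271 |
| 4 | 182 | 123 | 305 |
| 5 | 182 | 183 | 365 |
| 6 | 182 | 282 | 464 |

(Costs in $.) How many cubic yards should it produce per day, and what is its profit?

Tabulate TR − TC: q=0: -182; q=1: -200; q=2: -206; q=3: -214; q=4: -229; q=5: -270; q=6: -350.
Profit is highest at q = 0. Equivalently, the lowest AVC in the table is 89/3 ≈ $29.67 at q = 3, and P = $19 falls below it — price never covers variable cost, so the firm shuts down and loses only its fixed cost.

q = 0 (shut down); profit = -$182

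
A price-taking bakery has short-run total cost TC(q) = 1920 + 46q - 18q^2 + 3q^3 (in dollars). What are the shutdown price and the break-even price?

Shutdown price = $19; break-even price = $334

AVC = 46 - 18q + 3q^2; minimized at q = 3, giving min AVC = $19. That is the shutdown price.
ATC = 1920/q + 46 - 18q + 3q^2. Setting dATC/dq = −1920/q^2 − 18 + 6q = 0 gives q = 8 (since 6·8^3 − 18·8^2 = 1920).
min ATC = 1920/8 + 46 − 18·8 + 3·8^2 = $334. That is the break-even price.
Between these two prices the firm operates at a loss; above $334 it earns a profit.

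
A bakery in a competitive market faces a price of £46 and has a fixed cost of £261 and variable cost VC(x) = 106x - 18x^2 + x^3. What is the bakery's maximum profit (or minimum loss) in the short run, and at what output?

AVC = 106 - 18x + x^2; min AVC = £25 at x = 9. Since P = £46 ≥ min AVC, the firm produces.
MC = 106 - 36x + 3x^2. Setting P = MC and taking the root on the rising branch gives x* = 10.
TR = 46·10 = 460. TC = 261 + 260 = 521. Profit = 460 − 521 = -£61.
That loss of £61 beats the £261 the firm would lose by shutting down; producing recovers £200 of fixed cost.

Profit = -£61 at x = 10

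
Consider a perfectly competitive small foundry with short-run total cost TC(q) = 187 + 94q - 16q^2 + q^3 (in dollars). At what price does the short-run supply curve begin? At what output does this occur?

$30 per unit, at q = 8

The shutdown price is the minimum of AVC. VC = 94q - 16q^2 + q^3, so AVC = 94 - 16q + q^2.
At the minimum of AVC, MC = AVC. MC = 94 - 32q + 3q^2; setting MC = AVC gives 2q^2 - 16q = 0, so q = 8. min AVC = 30.
For P < $30 the firm produces nothing.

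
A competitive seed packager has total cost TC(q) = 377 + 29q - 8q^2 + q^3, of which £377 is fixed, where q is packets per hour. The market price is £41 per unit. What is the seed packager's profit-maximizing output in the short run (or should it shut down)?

From TC, MC = TC'(q) = 29 - 16q + 3q^2 and AVC = VC/q = 29 - 8q + q^2.
The AVC parabola has its vertex at q = 8/2 = 4, where AVC = 29 - 8·4 + 4^2 = £13.
Because £41 ≥ £13, revenue can cover variable cost; the firm operates.
P = MC gives -12 - 16q + 3q^2 = 0, with roots -2/3 and 6. Take the larger (rising MC): q* = 6.
Check: AVC at q = 6 is £17 ≤ P, so revenue covers variable cost.
Profit = P·q − TC = 41·6 − 479 = -£233, a loss, but smaller than the £377 fixed cost the firm would lose by shutting down.

Produce at q = 6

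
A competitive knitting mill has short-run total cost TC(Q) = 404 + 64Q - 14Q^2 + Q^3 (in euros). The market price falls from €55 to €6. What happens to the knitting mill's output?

AVC = 64 - 14Q + Q^2, minimized at Q = 7 where min AVC = €15. MC = 64 - 28Q + 3Q^2.
At P = €55 ≥ min AVC, set P = MC on the rising branch: Q = 9.
At P = €6 < min AVC = €15, price no longer covers variable cost at any output, so the firm shuts down: Q = 0.

Output falls from 9 to 0 (the firm shuts down)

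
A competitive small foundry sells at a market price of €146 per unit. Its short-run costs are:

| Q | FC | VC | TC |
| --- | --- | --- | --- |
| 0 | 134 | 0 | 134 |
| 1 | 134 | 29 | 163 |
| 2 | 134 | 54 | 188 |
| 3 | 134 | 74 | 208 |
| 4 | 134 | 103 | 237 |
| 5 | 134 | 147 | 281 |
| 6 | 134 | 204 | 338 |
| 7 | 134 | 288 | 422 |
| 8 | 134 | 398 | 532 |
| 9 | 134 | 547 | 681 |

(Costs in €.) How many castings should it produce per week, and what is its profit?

Compute π = P·Q − TC at each output: Q=0: -134; Q=1: -17; Q=2: 104; Q=3: 230; Q=4: 347; Q=5: 449; Q=6: 538; Q=7: 600; Q=8: 636; Q=9: 633.
Profit is maximized at Q = 8. AVC there is 398/8 = €49.75 ≤ P, so producing beats shutting down (which would give -€134).

Q = 8; profit = €636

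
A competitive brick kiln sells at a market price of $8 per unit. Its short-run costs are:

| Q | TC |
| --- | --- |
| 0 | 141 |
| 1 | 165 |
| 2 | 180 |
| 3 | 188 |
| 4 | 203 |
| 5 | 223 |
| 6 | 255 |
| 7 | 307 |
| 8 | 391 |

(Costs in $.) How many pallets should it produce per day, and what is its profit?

Q = 0 (shut down); profit = -$141

Compute π = P·Q − TC at each output: Q=0: -141; Q=1: -157; Q=2: -164; Q=3: -164; Q=4: -171; Q=5: -183; Q=6: -207; Q=7: -251; Q=8: -327.
Profit is highest at Q = 0. Equivalently, the lowest AVC in the table is 62/4 ≈ $15.50 at Q = 4, and P = $8 falls below it — price never covers variable cost, so the firm shuts down and loses only its fixed cost.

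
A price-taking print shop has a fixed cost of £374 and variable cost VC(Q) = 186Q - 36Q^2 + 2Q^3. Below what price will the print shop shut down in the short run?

The firm shuts down when price falls below the minimum of average variable cost. AVC = VC/Q = 186 - 36Q + 2Q^2.
dAVC/dQ = -36 + 4Q = 0 gives Q = 9. min AVC = 186 - 36·9 + 2·9^2 = 24.
So the shutdown price is £24.

£24 per unit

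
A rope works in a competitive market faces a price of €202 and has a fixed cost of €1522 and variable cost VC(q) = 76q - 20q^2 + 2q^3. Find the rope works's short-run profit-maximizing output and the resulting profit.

AVC = 76 - 20q + 2q^2; min AVC = €26 at q = 5. Since P = €202 ≥ min AVC, the firm produces.
With MC = 76 - 40q + 6q^2, P = MC on the upward-sloping part at q* = 9.
TR = 202·9 = 1818. TC = 1522 + 522 = 2044. Profit = 1818 − 2044 = -€226.
By producing, the firm covers all variable cost plus €1296 of fixed cost; shutting down would lose the full €1522.

Profit = -€226 at q = 9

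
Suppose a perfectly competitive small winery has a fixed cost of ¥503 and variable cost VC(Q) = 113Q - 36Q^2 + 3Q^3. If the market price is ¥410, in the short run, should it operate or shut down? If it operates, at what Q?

Produce at Q = 11

Strip out fixed cost: VC = 113Q - 36Q^2 + 3Q^3. Then AVC = 113 - 36Q + 3Q^2 and MC = 113 - 72Q + 9Q^2.
AVC hits its minimum where MC = AVC, at Q = 6, giving min AVC = 113 - 36·6 + 3·6^2 = ¥5.
Because ¥410 ≥ ¥5, revenue can cover variable cost; the firm operates.
Set P = MC: 410 = 113 - 72Q + 9Q^2 → -297 - 72Q + 9Q^2 = 0. The roots are Q = -3 and Q = 11; the profit-maximizing output is on the rising part of MC, so Q* = 11.
Check: AVC at Q = 11 is ¥80 ≤ P, so revenue covers variable cost.
Profit = P·Q − TC = 410·11 − 1383 = ¥3127.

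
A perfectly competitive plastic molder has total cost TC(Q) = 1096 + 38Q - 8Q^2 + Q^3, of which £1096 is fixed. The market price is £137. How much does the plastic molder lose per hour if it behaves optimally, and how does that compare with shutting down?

Profit = -£286 at Q = 9

AVC = 38 - 8Q + Q^2 has its minimum £22 at Q = 4; price £137 clears that bar, so the firm operates.
MC = 38 - 16Q + 3Q^2. Setting P = MC and taking the root on the rising branch gives Q* = 9.
TR = 137·9 = 1233. TC = 1096 + 423 = 1519. Profit = 1233 − 1519 = -£286.
That loss of £286 beats the £1096 the firm would lose by shutting down; producing recovers £810 of fixed cost.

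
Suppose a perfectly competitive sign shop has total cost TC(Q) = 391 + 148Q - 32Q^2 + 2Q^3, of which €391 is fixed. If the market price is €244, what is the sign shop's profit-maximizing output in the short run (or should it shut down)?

Strip out fixed cost: VC = 148Q - 32Q^2 + 2Q^3. Then AVC = 148 - 32Q + 2Q^2 and MC = 148 - 64Q + 6Q^2.
AVC hits its minimum where MC = AVC, at Q = 8, giving min AVC = 148 - 32·8 + 2·8^2 = €20.
P = €244 exceeds min AVC = €20, so the firm stays open.
P = MC gives -96 - 64Q + 6Q^2 = 0, with roots -4/3 and 12. Take the larger (rising MC): Q* = 12.
Check: AVC at Q = 12 is €52 ≤ P, so revenue covers variable cost.
Profit = P·Q − TC = 244·12 − 1015 = €1913.

Produce at Q = 12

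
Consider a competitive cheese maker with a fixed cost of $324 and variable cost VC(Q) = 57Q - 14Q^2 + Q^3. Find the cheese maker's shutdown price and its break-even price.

Shutdown price = min AVC. AVC = 57 - 14Q + Q^2, with vertex at Q = 7 and minimum $8.
ATC = 324/Q + 57 - 14Q + Q^2. Setting dATC/dQ = −324/Q^2 − 14 + 2Q = 0 gives Q = 9 (since 2·9^3 − 14·9^2 = 324).
min ATC = 324/9 + 57 − 14·9 + 9^2 = $48. That is the break-even price.
For $8 ≤ P < $48 the firm produces at a loss; below $8 it shuts down.

Shutdown price = $8; break-even price = $48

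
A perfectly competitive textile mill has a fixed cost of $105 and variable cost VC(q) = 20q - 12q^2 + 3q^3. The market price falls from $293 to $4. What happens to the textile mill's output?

Output falls from 7 to 0 (the firm shuts down)

MC = 20 - 24q + 9q^2; the shutdown threshold is min AVC = $8 (at q = 2).
At P = $293 ≥ min AVC, set P = MC on the rising branch: q = 7.
At P = $4 < min AVC = $8, price no longer covers variable cost at any output, so the firm shuts down: q = 0.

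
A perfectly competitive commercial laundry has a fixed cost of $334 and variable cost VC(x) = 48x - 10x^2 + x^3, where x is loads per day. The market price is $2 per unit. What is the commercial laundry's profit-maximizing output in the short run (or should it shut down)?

Strip out fixed cost: VC = 48x - 10x^2 + x^3. Then AVC = 48 - 10x + x^2 and MC = 48 - 20x + 3x^2.
AVC hits its minimum where MC = AVC, at x = 5, giving min AVC = 48 - 10·5 + 5^2 = $23.
Since P = $2 < min AVC = $23, price fails to cover variable cost at any output.
Best response: produce nothing and absorb the $334 fixed cost.

Shut down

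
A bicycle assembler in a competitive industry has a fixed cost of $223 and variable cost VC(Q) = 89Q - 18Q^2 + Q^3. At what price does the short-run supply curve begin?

Short-run supply begins at min AVC. From VC = 89Q - 18Q^2 + Q^3, AVC = 89 - 18Q + Q^2.
dAVC/dQ = -18 + 2Q = 0 gives Q = 9. min AVC = 89 - 18·9 + 9^2 = 8.
So the shutdown price is $8.

$8 per unit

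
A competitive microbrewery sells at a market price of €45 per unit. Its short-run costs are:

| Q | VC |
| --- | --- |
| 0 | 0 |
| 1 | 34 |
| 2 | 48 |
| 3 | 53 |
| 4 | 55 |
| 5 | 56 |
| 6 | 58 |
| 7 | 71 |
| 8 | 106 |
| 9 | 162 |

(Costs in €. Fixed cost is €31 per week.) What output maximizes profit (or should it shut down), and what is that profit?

Tabulate TR − TC: Q=0: -31; Q=1: -20; Q=2: 11; Q=3: 51; Q=4: 94; Q=5: 138; Q=6: 181; Q=7: 213; Q=8: 223; Q=9: 212.
Profit is maximized at Q = 8. AVC there is 106/8 = €13.25 ≤ P, so producing beats shutting down (which would give -€31).

Q = 8; profit = €223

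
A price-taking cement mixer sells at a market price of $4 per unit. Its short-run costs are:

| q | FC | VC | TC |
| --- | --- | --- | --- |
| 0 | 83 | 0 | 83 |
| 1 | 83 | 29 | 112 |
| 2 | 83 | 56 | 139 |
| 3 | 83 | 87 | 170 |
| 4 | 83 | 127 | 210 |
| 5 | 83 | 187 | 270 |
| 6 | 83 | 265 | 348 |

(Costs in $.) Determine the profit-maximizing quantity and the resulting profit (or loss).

Profit at each row (π = 4q − TC): q=0: -83; q=1: -108; q=2: -131; q=3: -158; q=4: -194; q=5: -250; q=6: -324.
Profit is highest at q = 0. Equivalently, the lowest AVC in the table is 56/2 ≈ $28 at q = 2, and P = $4 falls below it — price never covers variable cost, so the firm shuts down and loses only its fixed cost.

q = 0 (shut down); profit = -$83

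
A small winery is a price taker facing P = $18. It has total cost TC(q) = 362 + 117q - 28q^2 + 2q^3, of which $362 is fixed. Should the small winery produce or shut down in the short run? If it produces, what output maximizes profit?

From TC, MC = TC'(q) = 117 - 56q + 6q^2 and AVC = VC/q = 117 - 28q + 2q^2.
The AVC parabola has its vertex at q = 28/4 = 7, where AVC = 117 - 28·7 + 2·7^2 = $19.
P = $18 lies below min AVC = $19; no output level covers variable cost.
Shutting down limits the loss to fixed cost, $362.

Shut down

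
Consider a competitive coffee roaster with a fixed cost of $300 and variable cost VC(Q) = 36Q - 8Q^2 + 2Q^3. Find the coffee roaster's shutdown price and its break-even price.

Shutdown price = min AVC. AVC = 36 - 8Q + 2Q^2, with vertex at Q = 2 and minimum $28.
ATC = 300/Q + 36 - 8Q + 2Q^2. Setting dATC/dQ = −300/Q^2 − 8 + 4Q = 0 gives Q = 5 (since 4·5^3 − 8·5^2 = 300).
min ATC = 300/5 + 36 − 8·5 + 2·5^2 = $106. That is the break-even price.
For $28 ≤ P < $106 the firm produces at a loss; below $28 it shuts down.

Shutdown price = $28; break-even price = $106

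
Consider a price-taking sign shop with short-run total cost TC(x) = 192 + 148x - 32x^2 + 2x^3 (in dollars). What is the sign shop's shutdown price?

The shutdown price is the minimum of AVC. VC = 148x - 32x^2 + 2x^3, so AVC = 148 - 32x + 2x^2.
At the minimum of AVC, MC = AVC. MC = 148 - 64x + 6x^2; setting MC = AVC gives 4x^2 - 32x = 0, so x = 8. min AVC = 20.
For P < $20 the firm produces nothing.

$20 per unit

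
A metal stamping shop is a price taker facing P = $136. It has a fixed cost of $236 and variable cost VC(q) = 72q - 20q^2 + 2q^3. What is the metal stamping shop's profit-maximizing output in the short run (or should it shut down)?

Strip out fixed cost: VC = 72q - 20q^2 + 2q^3. Then AVC = 72 - 20q + 2q^2 and MC = 72 - 40q + 6q^2.
The AVC parabola has its vertex at q = 20/4 = 5, where AVC = 72 - 20·5 + 2·5^2 = $22.
Because $136 ≥ $22, revenue can cover variable cost; the firm operates.
Solving P = MC: -64 - 40q + 6q^2 = 0 ⇒ q = -4/3 or 8. On the upward-sloping branch, q* = 8.
Check: AVC at q = 8 is $40 ≤ P, so revenue covers variable cost.
Profit = P·q − TC = 136·8 − 556 = $532.

Produce at q = 8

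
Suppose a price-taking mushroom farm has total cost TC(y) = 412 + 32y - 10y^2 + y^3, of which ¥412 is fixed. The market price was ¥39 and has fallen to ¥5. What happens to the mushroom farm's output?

MC = 32 - 20y + 3y^2; the shutdown threshold is min AVC = ¥7 (at y = 5).
At P = ¥39 ≥ min AVC, set P = MC on the rising branch: y = 7.
At P = ¥5 < min AVC = ¥7, price no longer covers variable cost at any output, so the firm shuts down: y = 0.

Output falls from 7 to 0 (the firm shuts down)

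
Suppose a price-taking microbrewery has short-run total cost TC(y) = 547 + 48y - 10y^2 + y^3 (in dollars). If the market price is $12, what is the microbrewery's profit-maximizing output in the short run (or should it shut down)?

Shut down

Variable cost is VC = 48y - 10y^2 + y^3, so AVC = VC/y = 48 - 10y + y^2 and MC = dTC/dy = 48 - 20y + 3y^2.
AVC is minimized where dAVC/dy = -10 + 2y = 0, at y = 5; min AVC = 48 - 10·5 + 5^2 = $23.
Since P = $12 < min AVC = $23, price fails to cover variable cost at any output.
Best response: produce nothing and absorb the $547 fixed cost.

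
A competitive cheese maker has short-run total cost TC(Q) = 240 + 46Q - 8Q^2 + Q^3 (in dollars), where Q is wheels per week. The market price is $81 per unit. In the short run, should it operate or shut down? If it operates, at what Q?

From TC, MC = TC'(Q) = 46 - 16Q + 3Q^2 and AVC = VC/Q = 46 - 8Q + Q^2.
AVC is minimized where dAVC/dQ = -8 + 2Q = 0, at Q = 4; min AVC = 46 - 8·4 + 4^2 = $30.
Because $81 ≥ $30, revenue can cover variable cost; the firm operates.
Set P = MC: 81 = 46 - 16Q + 3Q^2 → -35 - 16Q + 3Q^2 = 0. The roots are Q = -5/3 and Q = 7; the profit-maximizing output is on the rising part of MC, so Q* = 7.
Check: AVC at Q = 7 is $39 ≤ P, so revenue covers variable cost.
Profit = P·Q − TC = 81·7 − 513 = $54.

Produce at Q = 7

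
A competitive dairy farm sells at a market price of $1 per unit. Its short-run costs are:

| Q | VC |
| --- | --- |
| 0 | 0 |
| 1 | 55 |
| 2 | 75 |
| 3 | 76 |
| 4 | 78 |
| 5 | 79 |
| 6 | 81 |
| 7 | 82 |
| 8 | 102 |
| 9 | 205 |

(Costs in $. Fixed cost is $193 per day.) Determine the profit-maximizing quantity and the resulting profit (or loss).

Q = 0 (shut down); profit = -$193

Compute π = P·Q − TC at each output: Q=0: -193; Q=1: -247; Q=2: -266; Q=3: -266; Q=4: -267; Q=5: -267; Q=6: -268; Q=7: -268; Q=8: -287; Q=9: -389.
Profit is highest at Q = 0. Equivalently, the lowest AVC in the table is 82/7 ≈ $11.71 at Q = 7, and P = $1 falls below it — price never covers variable cost, so the firm shuts down and loses only its fixed cost.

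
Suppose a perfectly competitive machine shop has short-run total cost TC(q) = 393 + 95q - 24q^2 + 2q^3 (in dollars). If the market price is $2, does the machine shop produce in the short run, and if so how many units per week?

From TC, MC = TC'(q) = 95 - 48q + 6q^2 and AVC = VC/q = 95 - 24q + 2q^2.
The AVC parabola has its vertex at q = 24/4 = 6, where AVC = 95 - 24·6 + 2·6^2 = $23.
With P < min AVC ($2 < $23), every unit sold adds to the loss.
Shutting down limits the loss to fixed cost, $393.

Shut down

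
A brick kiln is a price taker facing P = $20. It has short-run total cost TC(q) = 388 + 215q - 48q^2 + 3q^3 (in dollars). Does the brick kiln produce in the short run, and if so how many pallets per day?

Strip out fixed cost: VC = 215q - 48q^2 + 3q^3. Then AVC = 215 - 48q + 3q^2 and MC = 215 - 96q + 9q^2.
AVC is minimized where dAVC/dq = -48 + 6q = 0, at q = 8; min AVC = 215 - 48·8 + 3·8^2 = $23.
P = $20 lies below min AVC = $23; no output level covers variable cost.
The firm minimizes its loss by shutting down and losing only its fixed cost of $388.

Shut down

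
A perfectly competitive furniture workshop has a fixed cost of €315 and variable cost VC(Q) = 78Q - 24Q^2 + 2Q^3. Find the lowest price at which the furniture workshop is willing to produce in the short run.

The shutdown price is the minimum of AVC. VC = 78Q - 24Q^2 + 2Q^3, so AVC = 78 - 24Q + 2Q^2.
dAVC/dQ = -24 + 4Q = 0 gives Q = 6. min AVC = 78 - 24·6 + 2·6^2 = 6.
So the shutdown price is €6.

€6 per unit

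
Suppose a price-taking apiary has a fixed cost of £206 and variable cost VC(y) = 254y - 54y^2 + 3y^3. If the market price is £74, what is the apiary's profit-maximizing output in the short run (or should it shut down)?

Produce at y = 10

From TC, MC = TC'(y) = 254 - 108y + 9y^2 and AVC = VC/y = 254 - 54y + 3y^2.
AVC hits its minimum where MC = AVC, at y = 9, giving min AVC = 254 - 54·9 + 3·9^2 = £11.
Because £74 ≥ £11, revenue can cover variable cost; the firm operates.
Set P = MC: 74 = 254 - 108y + 9y^2 → 180 - 108y + 9y^2 = 0. The roots are y = 2 and y = 10; the profit-maximizing output is on the rising part of MC, so y* = 10.
Check: AVC at y = 10 is £14 ≤ P, so revenue covers variable cost.
Profit = P·y − TC = 74·10 − 346 = £394.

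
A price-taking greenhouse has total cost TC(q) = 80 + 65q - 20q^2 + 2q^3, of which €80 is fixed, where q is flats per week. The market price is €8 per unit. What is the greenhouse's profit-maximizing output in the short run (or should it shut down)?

Shut down

Variable cost is VC = 65q - 20q^2 + 2q^3, so AVC = VC/q = 65 - 20q + 2q^2 and MC = dTC/dq = 65 - 40q + 6q^2.
The AVC parabola has its vertex at q = 20/4 = 5, where AVC = 65 - 20·5 + 2·5^2 = €15.
P = €8 lies below min AVC = €15; no output level covers variable cost.
Shutting down limits the loss to fixed cost, €80.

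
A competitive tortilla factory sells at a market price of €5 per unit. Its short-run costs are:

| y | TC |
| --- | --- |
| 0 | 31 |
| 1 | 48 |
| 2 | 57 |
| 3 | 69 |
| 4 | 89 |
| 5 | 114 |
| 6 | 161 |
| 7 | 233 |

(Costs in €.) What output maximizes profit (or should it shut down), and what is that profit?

Compute π = P·y − TC at each output: y=0: -31; y=1: -43; y=2: -47; y=3: -54; y=4: -69; y=5: -89; y=6: -131; y=7: -198.
Profit is highest at y = 0. Equivalently, the lowest AVC in the table is 38/3 ≈ €12.67 at y = 3, and P = €5 falls below it — price never covers variable cost, so the firm shuts down and loses only its fixed cost.

y = 0 (shut down); profit = -€31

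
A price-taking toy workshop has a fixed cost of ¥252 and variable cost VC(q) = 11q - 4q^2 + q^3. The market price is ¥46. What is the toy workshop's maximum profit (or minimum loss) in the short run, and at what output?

Profit = -¥102 at q = 5

AVC = 11 - 4q + q^2; min AVC = ¥7 at q = 2. Since P = ¥46 ≥ min AVC, the firm produces.
MC = 11 - 8q + 3q^2. Setting P = MC and taking the root on the rising branch gives q* = 5.
TR = 46·5 = 230. TC = 252 + 80 = 332. Profit = 230 − 332 = -¥102.
By producing, the firm covers all variable cost plus ¥150 of fixed cost; shutting down would lose the full ¥252.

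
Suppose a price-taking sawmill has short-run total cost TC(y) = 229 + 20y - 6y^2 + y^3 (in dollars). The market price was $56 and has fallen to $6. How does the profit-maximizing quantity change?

AVC = 20 - 6y + y^2, minimized at y = 3 where min AVC = $11. MC = 20 - 12y + 3y^2.
With P = $56 above the shutdown price, P = MC gives y = 6.
At P = $6 < min AVC = $11, price no longer covers variable cost at any output, so the firm shuts down: y = 0.

Output falls from 6 to 0 (the firm shuts down)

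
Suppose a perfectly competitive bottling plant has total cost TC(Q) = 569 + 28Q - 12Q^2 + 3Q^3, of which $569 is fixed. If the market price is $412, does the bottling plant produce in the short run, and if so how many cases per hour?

Variable cost is VC = 28Q - 12Q^2 + 3Q^3, so AVC = VC/Q = 28 - 12Q + 3Q^2 and MC = dTC/dQ = 28 - 24Q + 9Q^2.
AVC hits its minimum where MC = AVC, at Q = 2, giving min AVC = 28 - 12·2 + 3·2^2 = $16.
Because $412 ≥ $16, revenue can cover variable cost; the firm operates.
Set P = MC: 412 = 28 - 24Q + 9Q^2 → -384 - 24Q + 9Q^2 = 0. The roots are Q = -16/3 and Q = 8; the profit-maximizing output is on the rising part of MC, so Q* = 8.
Check: AVC at Q = 8 is $124 ≤ P, so revenue covers variable cost.
Profit = P·Q − TC = 412·8 − 1561 = $1735.

Produce at Q = 8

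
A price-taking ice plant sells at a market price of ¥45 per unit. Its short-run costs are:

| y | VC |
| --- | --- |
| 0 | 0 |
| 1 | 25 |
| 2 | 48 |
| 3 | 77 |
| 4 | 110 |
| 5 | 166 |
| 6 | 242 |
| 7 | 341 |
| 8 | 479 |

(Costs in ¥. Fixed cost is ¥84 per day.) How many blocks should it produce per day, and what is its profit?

y = 4; profit = -¥14

Compute π = P·y − TC at each output: y=0: -84; y=1: -64; y=2: -42; y=3: -26; y=4: -14; y=5: -25; y=6: -56; y=7: -110; y=8: -203.
Profit is maximized at y = 4. AVC there is 110/4 = ¥27.50 ≤ P, so producing beats shutting down (which would give -¥84).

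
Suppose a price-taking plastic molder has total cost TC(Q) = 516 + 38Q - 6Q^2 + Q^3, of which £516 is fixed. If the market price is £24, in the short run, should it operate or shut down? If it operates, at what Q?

Shut down

From TC, MC = TC'(Q) = 38 - 12Q + 3Q^2 and AVC = VC/Q = 38 - 6Q + Q^2.
AVC is minimized where dAVC/dQ = -6 + 2Q = 0, at Q = 3; min AVC = 38 - 6·3 + 3^2 = £29.
With P < min AVC (£24 < £29), every unit sold adds to the loss.
Shutting down limits the loss to fixed cost, £516.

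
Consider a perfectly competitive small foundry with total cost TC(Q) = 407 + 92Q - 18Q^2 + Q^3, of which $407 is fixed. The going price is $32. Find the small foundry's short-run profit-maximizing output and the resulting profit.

AVC = 92 - 18Q + Q^2 has its minimum $11 at Q = 9; price $32 clears that bar, so the firm operates.
MC = 92 - 36Q + 3Q^2. Setting P = MC and taking the root on the rising branch gives Q* = 10.
TR = 32·10 = 320. TC = 407 + 120 = 527. Profit = 320 − 527 = -$207.
By producing, the firm covers all variable cost plus $200 of fixed cost; shutting down would lose the full $407.

Profit = -$207 at Q = 10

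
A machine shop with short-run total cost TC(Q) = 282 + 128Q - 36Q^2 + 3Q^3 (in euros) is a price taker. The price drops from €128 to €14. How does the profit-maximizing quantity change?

AVC = 128 - 36Q + 3Q^2, minimized at Q = 6 where min AVC = €20. MC = 128 - 72Q + 9Q^2.
At P = €128 ≥ min AVC, set P = MC on the rising branch: Q = 8.
At P = €14 < min AVC = €20, price no longer covers variable cost at any output, so the firm shuts down: Q = 0.

Output falls from 8 to 0 (the firm shuts down)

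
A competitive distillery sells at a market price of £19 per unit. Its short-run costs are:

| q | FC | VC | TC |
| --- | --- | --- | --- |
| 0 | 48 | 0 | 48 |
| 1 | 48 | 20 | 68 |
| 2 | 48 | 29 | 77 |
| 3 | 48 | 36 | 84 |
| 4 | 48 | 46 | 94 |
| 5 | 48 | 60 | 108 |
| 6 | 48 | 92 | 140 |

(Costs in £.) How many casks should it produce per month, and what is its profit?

q = 5; profit = -£13

Compute π = P·q − TC at each output: q=0: -48; q=1: -49; q=2: -39; q=3: -27; q=4: -18; q=5: -13; q=6: -26.
Profit is maximized at q = 5. AVC there is 60/5 = £12 ≤ P, so producing beats shutting down (which would give -£48).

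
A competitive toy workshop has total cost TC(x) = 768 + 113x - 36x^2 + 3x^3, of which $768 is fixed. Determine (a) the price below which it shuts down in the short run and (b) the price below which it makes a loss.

Shutdown price = $5; break-even price = $113

AVC = 113 - 36x + 3x^2; minimized at x = 6, giving min AVC = $5. That is the shutdown price.
ATC = 768/x + 113 - 36x + 3x^2. Setting dATC/dx = −768/x^2 − 36 + 6x = 0 gives x = 8 (since 6·8^3 − 36·8^2 = 768).
min ATC = 768/8 + 113 − 36·8 + 3·8^2 = $113. That is the break-even price.
Between these two prices the firm operates at a loss; above $113 it earns a profit.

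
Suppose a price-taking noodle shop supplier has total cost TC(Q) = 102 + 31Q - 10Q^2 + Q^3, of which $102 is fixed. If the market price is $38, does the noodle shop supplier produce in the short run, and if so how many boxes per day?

Produce at Q = 7

Strip out fixed cost: VC = 31Q - 10Q^2 + Q^3. Then AVC = 31 - 10Q + Q^2 and MC = 31 - 20Q + 3Q^2.
The AVC parabola has its vertex at Q = 10/2 = 5, where AVC = 31 - 10·5 + 5^2 = $6.
P = $38 exceeds min AVC = $6, so the firm stays open.
Set P = MC: 38 = 31 - 20Q + 3Q^2 → -7 - 20Q + 3Q^2 = 0. The roots are Q = -1/3 and Q = 7; the profit-maximizing output is on the rising part of MC, so Q* = 7.
Check: AVC at Q = 7 is $10 ≤ P, so revenue covers variable cost.
Profit = P·Q − TC = 38·7 − 172 = $94.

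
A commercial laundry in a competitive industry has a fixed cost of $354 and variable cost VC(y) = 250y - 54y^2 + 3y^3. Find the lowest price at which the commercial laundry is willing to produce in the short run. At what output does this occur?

$7 per unit, at y = 9

Short-run supply begins at min AVC. From VC = 250y - 54y^2 + 3y^3, AVC = 250 - 54y + 3y^2.
dAVC/dy = -54 + 6y = 0 gives y = 9. min AVC = 250 - 54·9 + 3·9^2 = 7.
For P < $7 the firm produces nothing.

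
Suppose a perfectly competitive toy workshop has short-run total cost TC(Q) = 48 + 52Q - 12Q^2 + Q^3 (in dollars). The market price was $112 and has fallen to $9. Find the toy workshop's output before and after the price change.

AVC = 52 - 12Q + Q^2, minimized at Q = 6 where min AVC = $16. MC = 52 - 24Q + 3Q^2.
At P = $112 ≥ min AVC, set P = MC on the rising branch: Q = 10.
At P = $9 < min AVC = $16, price no longer covers variable cost at any output, so the firm shuts down: Q = 0.

Output falls from 10 to 0 (the firm shuts down)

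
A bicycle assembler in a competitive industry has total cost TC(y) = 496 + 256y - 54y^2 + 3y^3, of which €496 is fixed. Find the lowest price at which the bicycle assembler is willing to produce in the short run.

€13 per unit

Short-run supply begins at min AVC. From VC = 256y - 54y^2 + 3y^3, AVC = 256 - 54y + 3y^2.
At the minimum of AVC, MC = AVC. MC = 256 - 108y + 9y^2; setting MC = AVC gives 6y^2 - 54y = 0, so y = 9. min AVC = 13.
The firm shuts down for any P below €13.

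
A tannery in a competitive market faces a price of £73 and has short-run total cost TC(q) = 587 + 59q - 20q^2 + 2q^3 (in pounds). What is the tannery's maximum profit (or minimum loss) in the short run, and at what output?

Profit = -£195 at q = 7

AVC = 59 - 20q + 2q^2 has its minimum £9 at q = 5; price £73 clears that bar, so the firm operates.
With MC = 59 - 40q + 6q^2, P = MC on the upward-sloping part at q* = 7.
TR = 73·7 = 511. TC = 587 + 119 = 706. Profit = 511 − 706 = -£195.
Shutting down would mean losing the fixed cost of £587, so operating at a loss of £195 is better by £392.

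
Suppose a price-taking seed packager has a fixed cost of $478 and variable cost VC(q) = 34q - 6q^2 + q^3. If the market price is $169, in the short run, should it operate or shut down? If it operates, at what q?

Produce at q = 9

Strip out fixed cost: VC = 34q - 6q^2 + q^3. Then AVC = 34 - 6q + q^2 and MC = 34 - 12q + 3q^2.
AVC hits its minimum where MC = AVC, at q = 3, giving min AVC = 34 - 6·3 + 3^2 = $25.
Since P = $169 ≥ min AVC = $25, price covers variable cost and the firm should produce.
Set P = MC: 169 = 34 - 12q + 3q^2 → -135 - 12q + 3q^2 = 0. The roots are q = -5 and q = 9; the profit-maximizing output is on the rising part of MC, so q* = 9.
Check: AVC at q = 9 is $61 ≤ P, so revenue covers variable cost.
Profit = P·q − TC = 169·9 − 1027 = $494.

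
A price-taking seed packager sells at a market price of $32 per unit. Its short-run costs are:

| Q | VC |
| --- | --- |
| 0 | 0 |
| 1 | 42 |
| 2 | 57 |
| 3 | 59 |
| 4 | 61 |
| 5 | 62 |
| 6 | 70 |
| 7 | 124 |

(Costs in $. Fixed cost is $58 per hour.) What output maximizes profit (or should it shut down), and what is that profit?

Profit at each row (π = 32Q − TC): Q=0: -58; Q=1: -68; Q=2: -51; Q=3: -21; Q=4: 9; Q=5: 40; Q=6: 64; Q=7: 42.
Profit is maximized at Q = 6. AVC there is 70/6 = $11.67 ≤ P, so producing beats shutting down (which would give -$58).

Q = 6; profit = $64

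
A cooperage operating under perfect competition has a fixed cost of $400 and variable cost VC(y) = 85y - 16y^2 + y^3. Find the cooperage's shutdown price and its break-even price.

Shutdown price = min AVC. AVC = 85 - 16y + y^2, with vertex at y = 8 and minimum $21.
ATC = 400/y + 85 - 16y + y^2. Setting dATC/dy = −400/y^2 − 16 + 2y = 0 gives y = 10 (since 2·10^3 − 16·10^2 = 400).
min ATC = 400/10 + 85 − 16·10 + 10^2 = $65. That is the break-even price.
For $21 ≤ P < $65 the firm produces at a loss; below $21 it shuts down.

Shutdown price = $21; break-even price = $65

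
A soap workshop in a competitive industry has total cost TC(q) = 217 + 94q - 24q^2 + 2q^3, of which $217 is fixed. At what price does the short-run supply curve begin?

$22 per unit

The firm shuts down when price falls below the minimum of average variable cost. AVC = VC/q = 94 - 24q + 2q^2.
At the minimum of AVC, MC = AVC. MC = 94 - 48q + 6q^2; setting MC = AVC gives 4q^2 - 24q = 0, so q = 6. min AVC = 22.
The firm shuts down for any P below $22.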